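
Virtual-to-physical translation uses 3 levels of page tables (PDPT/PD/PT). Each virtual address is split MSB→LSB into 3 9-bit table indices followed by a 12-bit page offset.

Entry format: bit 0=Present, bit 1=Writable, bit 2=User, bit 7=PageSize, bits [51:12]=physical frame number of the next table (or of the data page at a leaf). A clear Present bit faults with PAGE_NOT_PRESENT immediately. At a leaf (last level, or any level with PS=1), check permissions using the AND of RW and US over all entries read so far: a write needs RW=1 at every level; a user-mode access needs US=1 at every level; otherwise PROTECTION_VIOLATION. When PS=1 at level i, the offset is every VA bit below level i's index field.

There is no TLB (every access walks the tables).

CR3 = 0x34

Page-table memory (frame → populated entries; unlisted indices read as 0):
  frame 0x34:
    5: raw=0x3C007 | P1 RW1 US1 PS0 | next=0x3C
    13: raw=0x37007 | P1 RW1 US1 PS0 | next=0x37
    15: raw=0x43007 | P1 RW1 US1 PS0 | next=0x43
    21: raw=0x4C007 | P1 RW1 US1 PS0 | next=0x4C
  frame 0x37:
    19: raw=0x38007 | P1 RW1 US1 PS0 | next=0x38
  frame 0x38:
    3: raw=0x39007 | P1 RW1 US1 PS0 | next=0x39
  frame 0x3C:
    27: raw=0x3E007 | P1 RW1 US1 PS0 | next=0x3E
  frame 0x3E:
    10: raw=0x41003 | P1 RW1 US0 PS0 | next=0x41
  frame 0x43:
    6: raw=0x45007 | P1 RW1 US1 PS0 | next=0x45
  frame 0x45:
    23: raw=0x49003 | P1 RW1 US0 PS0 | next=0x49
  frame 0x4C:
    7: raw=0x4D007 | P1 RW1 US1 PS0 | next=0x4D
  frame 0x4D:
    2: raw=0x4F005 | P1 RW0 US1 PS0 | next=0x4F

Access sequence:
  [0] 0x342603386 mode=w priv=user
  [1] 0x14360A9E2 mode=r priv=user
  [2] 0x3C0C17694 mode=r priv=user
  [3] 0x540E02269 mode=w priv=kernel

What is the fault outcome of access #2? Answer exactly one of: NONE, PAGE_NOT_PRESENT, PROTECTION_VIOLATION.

Per-access translation:
#0 VA=0x342603386 (w,user):
  [0] read 0x34 idx=13: raw=0x37007 flags P=1 W=1 U=1 S=0
  [1] read 0x37 idx=19: raw=0x38007 flags P=1 W=1 U=1 S=0
  [2] read 0x38 idx=3: raw=0x39007 flags P=1 W=1 U=1 S=0
  ✓ 0x39386  — 3 lookups
#1 VA=0x14360A9E2 (r,user):
  [0] read 0x34 idx=5: raw=0x3C007 flags P=1 W=1 U=1 S=0
  [1] read 0x3C idx=27: raw=0x3E007 flags P=1 W=1 U=1 S=0
  [2] read 0x3E idx=10: raw=0x41003 flags P=1 W=1 U=0 S=0
  ✗ PROTECTION_VIOLATION  [3 reads]
#2 VA=0x3C0C17694 (r,user):
  [0] read 0x34 idx=15: raw=0x43007 flags P=1 W=1 U=1 S=0
  [1] read 0x43 idx=6: raw=0x45007 flags P=1 W=1 U=1 S=0
  [2] read 0x45 idx=23: raw=0x49003 flags P=1 W=1 U=0 S=0
  ✗ PROTECTION_VIOLATION  [3 reads]
#3 VA=0x540E02269 (w,kernel):
  [0] read 0x34 idx=21: raw=0x4C007 flags P=1 W=1 U=1 S=0
  [1] read 0x4C idx=7: raw=0x4D007 flags P=1 W=1 U=1 S=0
  [2] read 0x4D idx=2: raw=0x4F005 flags P=1 W=0 U=1 S=0
  ✗ PROTECTION_VIOLATION  [3 reads]

Access #2 fault: PROTECTION_VIOLATION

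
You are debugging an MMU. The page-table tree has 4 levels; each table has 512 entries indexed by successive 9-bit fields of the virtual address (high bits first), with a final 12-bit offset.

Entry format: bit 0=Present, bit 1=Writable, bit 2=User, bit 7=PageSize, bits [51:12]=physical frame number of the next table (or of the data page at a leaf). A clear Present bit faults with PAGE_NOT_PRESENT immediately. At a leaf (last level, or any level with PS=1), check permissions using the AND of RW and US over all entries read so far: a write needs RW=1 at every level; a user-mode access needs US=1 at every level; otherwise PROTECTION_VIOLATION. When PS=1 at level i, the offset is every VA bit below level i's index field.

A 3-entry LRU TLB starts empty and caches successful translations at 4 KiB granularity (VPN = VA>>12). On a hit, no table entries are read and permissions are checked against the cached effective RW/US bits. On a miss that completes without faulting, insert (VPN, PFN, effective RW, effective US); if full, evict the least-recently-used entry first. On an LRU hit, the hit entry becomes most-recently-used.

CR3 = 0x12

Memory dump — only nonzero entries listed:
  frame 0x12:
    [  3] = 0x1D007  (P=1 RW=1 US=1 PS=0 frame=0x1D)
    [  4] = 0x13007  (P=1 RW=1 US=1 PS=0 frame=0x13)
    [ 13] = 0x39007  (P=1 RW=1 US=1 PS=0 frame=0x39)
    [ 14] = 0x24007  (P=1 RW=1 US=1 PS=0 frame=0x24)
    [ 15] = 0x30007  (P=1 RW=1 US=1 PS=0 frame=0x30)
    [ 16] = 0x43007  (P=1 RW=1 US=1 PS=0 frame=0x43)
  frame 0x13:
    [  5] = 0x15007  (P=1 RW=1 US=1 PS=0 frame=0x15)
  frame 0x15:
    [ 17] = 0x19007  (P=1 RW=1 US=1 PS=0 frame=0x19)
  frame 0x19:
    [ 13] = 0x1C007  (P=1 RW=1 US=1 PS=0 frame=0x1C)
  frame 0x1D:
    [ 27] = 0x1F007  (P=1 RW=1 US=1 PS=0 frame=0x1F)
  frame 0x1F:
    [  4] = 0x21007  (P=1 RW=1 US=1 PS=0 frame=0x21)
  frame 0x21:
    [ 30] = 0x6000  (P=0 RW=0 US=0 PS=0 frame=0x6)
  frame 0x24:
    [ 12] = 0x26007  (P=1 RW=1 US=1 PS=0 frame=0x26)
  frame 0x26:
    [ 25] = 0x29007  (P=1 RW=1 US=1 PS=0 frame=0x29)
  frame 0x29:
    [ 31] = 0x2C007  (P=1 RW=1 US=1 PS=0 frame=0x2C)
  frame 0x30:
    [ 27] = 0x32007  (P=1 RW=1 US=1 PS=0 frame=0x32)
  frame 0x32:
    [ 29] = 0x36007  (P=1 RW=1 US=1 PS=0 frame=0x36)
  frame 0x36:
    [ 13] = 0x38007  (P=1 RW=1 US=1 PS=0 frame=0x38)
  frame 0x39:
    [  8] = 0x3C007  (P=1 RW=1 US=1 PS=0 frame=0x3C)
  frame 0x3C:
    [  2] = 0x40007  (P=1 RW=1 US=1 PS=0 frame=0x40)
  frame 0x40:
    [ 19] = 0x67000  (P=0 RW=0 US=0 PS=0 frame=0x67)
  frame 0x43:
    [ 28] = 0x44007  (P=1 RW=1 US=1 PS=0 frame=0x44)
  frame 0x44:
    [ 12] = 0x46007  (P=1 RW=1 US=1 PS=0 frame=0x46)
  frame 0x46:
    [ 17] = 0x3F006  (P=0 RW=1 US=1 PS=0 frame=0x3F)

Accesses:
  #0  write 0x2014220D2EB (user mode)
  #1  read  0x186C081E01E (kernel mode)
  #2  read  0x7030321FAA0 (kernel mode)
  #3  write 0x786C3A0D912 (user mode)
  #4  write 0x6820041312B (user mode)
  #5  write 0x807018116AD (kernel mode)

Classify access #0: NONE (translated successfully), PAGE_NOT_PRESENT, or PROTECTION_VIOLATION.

Walk each access:
#0 VA=0x2014220D2EB (w,user):
  lvl0: tbl 0x12, slot 4 ⇒ 0x13007 (P1/RW1/US1/PS0)
  lvl1: tbl 0x13, slot 5 ⇒ 0x15007 (P1/RW1/US1/PS0)
  lvl2: tbl 0x15, slot 17 ⇒ 0x19007 (P1/RW1/US1/PS0)
  lvl3: tbl 0x19, slot 13 ⇒ 0x1C007 (P1/RW1/US1/PS0)
  ⇒ phys 0x1C2EB  [4 reads]
#1 VA=0x186C081E01E (r,kernel):
  lvl0: tbl 0x12, slot 3 ⇒ 0x1D007 (P1/RW1/US1/PS0)
  lvl1: tbl 0x1D, slot 27 ⇒ 0x1F007 (P1/RW1/US1/PS0)
  lvl2: tbl 0x1F, slot 4 ⇒ 0x21007 (P1/RW1/US1/PS0)
  lvl3: tbl 0x21, slot 30 ⇒ 0x6000 (P0/RW0/US0/PS0)
  ⇒ fault: PAGE_NOT_PRESENT  — 4 lookups
#2 VA=0x7030321FAA0 (r,kernel):
  lvl0: tbl 0x12, slot 14 ⇒ 0x24007 (P1/RW1/US1/PS0)
  lvl1: tbl 0x24, slot 12 ⇒ 0x26007 (P1/RW1/US1/PS0)
  lvl2: tbl 0x26, slot 25 ⇒ 0x29007 (P1/RW1/US1/PS0)
  lvl3: tbl 0x29, slot 31 ⇒ 0x2C007 (P1/RW1/US1/PS0)
  ⇒ phys 0x2CAA0  [4 reads]
#3 VA=0x786C3A0D912 (w,user):
  lvl0: tbl 0x12, slot 15 ⇒ 0x30007 (P1/RW1/US1/PS0)
  lvl1: tbl 0x30, slot 27 ⇒ 0x32007 (P1/RW1/US1/PS0)
  lvl2: tbl 0x32, slot 29 ⇒ 0x36007 (P1/RW1/US1/PS0)
  lvl3: tbl 0x36, slot 13 ⇒ 0x38007 (P1/RW1/US1/PS0)
  ⇒ phys 0x38912  [4 reads]
#4 VA=0x6820041312B (w,user):
  lvl0: tbl 0x12, slot 13 ⇒ 0x39007 (P1/RW1/US1/PS0)
  lvl1: tbl 0x39, slot 8 ⇒ 0x3C007 (P1/RW1/US1/PS0)
  lvl2: tbl 0x3C, slot 2 ⇒ 0x40007 (P1/RW1/US1/PS0)
  lvl3: tbl 0x40, slot 19 ⇒ 0x67000 (P0/RW0/US0/PS0)
  ⇒ fault: PAGE_NOT_PRESENT  — 4 lookups
#5 VA=0x807018116AD (w,kernel):
  lvl0: tbl 0x12, slot 16 ⇒ 0x43007 (P1/RW1/US1/PS0)
  lvl1: tbl 0x43, slot 28 ⇒ 0x44007 (P1/RW1/US1/PS0)
  lvl2: tbl 0x44, slot 12 ⇒ 0x46007 (P1/RW1/US1/PS0)
  lvl3: tbl 0x46, slot 17 ⇒ 0x3F006 (P0/RW1/US1/PS0)
  ⇒ fault: PAGE_NOT_PRESENT  — 4 lookups

Access #0 fault: NONE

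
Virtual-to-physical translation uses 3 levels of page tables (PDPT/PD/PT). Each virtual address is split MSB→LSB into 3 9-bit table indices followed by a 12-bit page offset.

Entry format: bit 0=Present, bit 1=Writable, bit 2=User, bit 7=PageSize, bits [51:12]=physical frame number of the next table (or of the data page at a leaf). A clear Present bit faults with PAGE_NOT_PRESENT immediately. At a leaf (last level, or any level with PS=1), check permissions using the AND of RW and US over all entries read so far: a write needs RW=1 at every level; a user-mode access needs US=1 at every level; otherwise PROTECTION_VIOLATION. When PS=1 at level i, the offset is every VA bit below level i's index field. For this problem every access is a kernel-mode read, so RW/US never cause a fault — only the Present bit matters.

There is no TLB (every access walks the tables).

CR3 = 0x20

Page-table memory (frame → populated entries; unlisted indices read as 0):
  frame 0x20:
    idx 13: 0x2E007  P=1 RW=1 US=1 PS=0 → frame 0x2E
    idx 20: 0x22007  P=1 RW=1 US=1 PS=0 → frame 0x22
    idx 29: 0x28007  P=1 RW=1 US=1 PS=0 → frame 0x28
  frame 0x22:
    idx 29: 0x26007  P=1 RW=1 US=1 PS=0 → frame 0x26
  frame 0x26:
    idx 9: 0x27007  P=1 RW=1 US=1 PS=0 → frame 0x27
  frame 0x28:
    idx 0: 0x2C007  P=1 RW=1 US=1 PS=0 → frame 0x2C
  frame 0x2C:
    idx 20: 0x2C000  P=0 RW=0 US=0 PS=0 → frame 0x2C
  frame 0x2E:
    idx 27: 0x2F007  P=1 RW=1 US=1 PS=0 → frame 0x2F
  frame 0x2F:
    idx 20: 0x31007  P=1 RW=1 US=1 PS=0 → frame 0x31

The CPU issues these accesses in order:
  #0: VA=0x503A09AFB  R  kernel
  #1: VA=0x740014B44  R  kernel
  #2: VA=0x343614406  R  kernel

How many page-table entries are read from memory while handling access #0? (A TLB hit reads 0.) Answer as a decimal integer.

Per-access translation:
#0 VA=0x503A09AFB (r,kernel):
  L0: frame=0x20 idx=20 entry=0x22007 [P=1 RW=1 US=1 PS=0]
  L1: frame=0x22 idx=29 entry=0x26007 [P=1 RW=1 US=1 PS=0]
  L2: frame=0x26 idx=9 entry=0x27007 [P=1 RW=1 US=1 PS=0]
  ⇒ phys 0x27AFB  [3 reads]
#1 VA=0x740014B44 (r,kernel):
  L0: frame=0x20 idx=29 entry=0x28007 [P=1 RW=1 US=1 PS=0]
  L1: frame=0x28 idx=0 entry=0x2C007 [P=1 RW=1 US=1 PS=0]
  L2: frame=0x2C idx=20 entry=0x2C000 [P=0 RW=0 US=0 PS=0]
  ⇒ fault: PAGE_NOT_PRESENT  — 3 lookups
#2 VA=0x343614406 (r,kernel):
  L0: frame=0x20 idx=13 entry=0x2E007 [P=1 RW=1 US=1 PS=0]
  L1: frame=0x2E idx=27 entry=0x2F007 [P=1 RW=1 US=1 PS=0]
  L2: frame=0x2F idx=20 entry=0x31007 [P=1 RW=1 US=1 PS=0]
  ⇒ phys 0x31406  [3 reads]

Entries read for #0: 3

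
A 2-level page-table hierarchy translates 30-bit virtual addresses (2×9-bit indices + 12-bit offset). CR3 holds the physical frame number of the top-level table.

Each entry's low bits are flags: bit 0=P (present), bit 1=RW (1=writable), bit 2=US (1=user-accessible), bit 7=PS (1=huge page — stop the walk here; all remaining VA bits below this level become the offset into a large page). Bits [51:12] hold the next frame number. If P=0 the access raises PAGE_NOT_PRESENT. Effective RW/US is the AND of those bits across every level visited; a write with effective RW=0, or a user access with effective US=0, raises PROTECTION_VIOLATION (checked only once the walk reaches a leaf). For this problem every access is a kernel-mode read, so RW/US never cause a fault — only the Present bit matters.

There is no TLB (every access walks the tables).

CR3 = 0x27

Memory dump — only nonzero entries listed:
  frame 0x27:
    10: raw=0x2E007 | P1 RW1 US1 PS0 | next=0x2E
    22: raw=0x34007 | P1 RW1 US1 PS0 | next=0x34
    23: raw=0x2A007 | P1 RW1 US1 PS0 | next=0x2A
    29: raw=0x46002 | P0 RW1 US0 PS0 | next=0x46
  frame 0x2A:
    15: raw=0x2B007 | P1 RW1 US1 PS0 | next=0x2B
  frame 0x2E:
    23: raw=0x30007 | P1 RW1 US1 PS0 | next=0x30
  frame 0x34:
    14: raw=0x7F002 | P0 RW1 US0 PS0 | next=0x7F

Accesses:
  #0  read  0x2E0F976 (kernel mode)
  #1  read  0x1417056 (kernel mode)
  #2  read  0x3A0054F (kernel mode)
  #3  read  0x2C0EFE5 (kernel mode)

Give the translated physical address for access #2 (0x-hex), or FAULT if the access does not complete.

Per-access translation:
#0 VA=0x2E0F976 (r,kernel):
  lvl0: tbl 0x27, slot 23 ⇒ 0x2A007 (P1/RW1/US1/PS0)
  lvl1: tbl 0x2A, slot 15 ⇒ 0x2B007 (P1/RW1/US1/PS0)
  → PA=0x2B976  (2 entries read)
#1 VA=0x1417056 (r,kernel):
  lvl0: tbl 0x27, slot 10 ⇒ 0x2E007 (P1/RW1/US1/PS0)
  lvl1: tbl 0x2E, slot 23 ⇒ 0x30007 (P1/RW1/US1/PS0)
  → PA=0x30056  (2 entries read)
#2 VA=0x3A0054F (r,kernel):
  lvl0: tbl 0x27, slot 29 ⇒ 0x46002 (P0/RW1/US0/PS0)
  ✗ PAGE_NOT_PRESENT  [1 reads]
#3 VA=0x2C0EFE5 (r,kernel):
  lvl0: tbl 0x27, slot 22 ⇒ 0x34007 (P1/RW1/US1/PS0)
  lvl1: tbl 0x34, slot 14 ⇒ 0x7F002 (P0/RW1/US0/PS0)
  ✗ PAGE_NOT_PRESENT  [2 reads]

Access #2 PA: FAULT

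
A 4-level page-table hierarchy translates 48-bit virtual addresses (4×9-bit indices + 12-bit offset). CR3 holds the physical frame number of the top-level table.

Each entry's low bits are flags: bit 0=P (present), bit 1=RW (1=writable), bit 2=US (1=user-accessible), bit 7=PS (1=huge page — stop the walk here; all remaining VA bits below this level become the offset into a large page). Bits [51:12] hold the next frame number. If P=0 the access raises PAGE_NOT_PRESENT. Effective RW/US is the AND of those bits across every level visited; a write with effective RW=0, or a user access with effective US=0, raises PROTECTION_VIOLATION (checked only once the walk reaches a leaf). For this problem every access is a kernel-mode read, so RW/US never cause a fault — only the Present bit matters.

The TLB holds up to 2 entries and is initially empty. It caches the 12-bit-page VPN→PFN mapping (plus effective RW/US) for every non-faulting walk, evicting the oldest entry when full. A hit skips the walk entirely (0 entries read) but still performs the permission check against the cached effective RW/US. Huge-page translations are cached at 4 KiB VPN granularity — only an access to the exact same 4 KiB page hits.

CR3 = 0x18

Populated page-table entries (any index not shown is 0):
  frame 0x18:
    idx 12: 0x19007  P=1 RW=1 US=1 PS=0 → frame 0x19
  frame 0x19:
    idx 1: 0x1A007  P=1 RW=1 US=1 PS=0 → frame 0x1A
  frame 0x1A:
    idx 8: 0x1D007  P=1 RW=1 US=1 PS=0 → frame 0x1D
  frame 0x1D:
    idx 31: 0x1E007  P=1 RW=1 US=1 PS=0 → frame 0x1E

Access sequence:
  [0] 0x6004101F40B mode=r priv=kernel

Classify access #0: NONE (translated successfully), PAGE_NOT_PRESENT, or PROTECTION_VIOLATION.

Trace:
#0 VA=0x6004101F40B (r,kernel):
  [0] read 0x18 idx=12: raw=0x19007 flags P=1 W=1 U=1 S=0
  [1] read 0x19 idx=1: raw=0x1A007 flags P=1 W=1 U=1 S=0
  [2] read 0x1A idx=8: raw=0x1D007 flags P=1 W=1 U=1 S=0
  [3] read 0x1D idx=31: raw=0x1E007 flags P=1 W=1 U=1 S=0
  → PA=0x1E40B  (4 entries read)

Access #0 fault: NONE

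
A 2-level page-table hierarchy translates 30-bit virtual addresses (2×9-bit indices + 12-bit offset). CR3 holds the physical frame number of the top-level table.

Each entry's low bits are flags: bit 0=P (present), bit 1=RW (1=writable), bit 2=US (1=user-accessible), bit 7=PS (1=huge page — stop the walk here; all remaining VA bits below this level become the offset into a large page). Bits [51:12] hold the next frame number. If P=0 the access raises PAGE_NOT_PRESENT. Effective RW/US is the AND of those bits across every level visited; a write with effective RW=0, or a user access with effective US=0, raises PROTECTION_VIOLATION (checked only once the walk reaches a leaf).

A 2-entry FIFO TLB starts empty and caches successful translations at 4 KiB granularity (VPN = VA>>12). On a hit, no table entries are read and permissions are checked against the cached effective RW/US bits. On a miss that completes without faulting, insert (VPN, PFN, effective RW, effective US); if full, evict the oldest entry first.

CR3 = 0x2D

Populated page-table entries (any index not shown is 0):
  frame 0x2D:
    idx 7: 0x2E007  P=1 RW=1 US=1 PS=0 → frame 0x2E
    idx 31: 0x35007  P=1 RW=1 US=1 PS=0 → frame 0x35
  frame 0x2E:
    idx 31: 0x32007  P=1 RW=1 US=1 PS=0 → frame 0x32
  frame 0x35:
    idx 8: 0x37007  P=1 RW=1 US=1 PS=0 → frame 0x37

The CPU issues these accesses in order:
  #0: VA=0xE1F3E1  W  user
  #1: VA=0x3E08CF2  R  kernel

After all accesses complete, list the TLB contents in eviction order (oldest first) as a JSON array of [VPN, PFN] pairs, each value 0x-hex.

Per-access translation:
#0 VA=0xE1F3E1 (w,user):
  L0: frame=0x2D idx=7 entry=0x2E007 [P=1 RW=1 US=1 PS=0]
  L1: frame=0x2E idx=31 entry=0x32007 [P=1 RW=1 US=1 PS=0]
  ✓ 0x323E1  — 2 lookups
#1 VA=0x3E08CF2 (r,kernel):
  L0: frame=0x2D idx=31 entry=0x35007 [P=1 RW=1 US=1 PS=0]
  L1: frame=0x35 idx=8 entry=0x37007 [P=1 RW=1 US=1 PS=0]
  ✓ 0x37CF2  — 2 lookups

TLB: [["0xE1F", "0x32"], ["0x3E08", "0x37"]]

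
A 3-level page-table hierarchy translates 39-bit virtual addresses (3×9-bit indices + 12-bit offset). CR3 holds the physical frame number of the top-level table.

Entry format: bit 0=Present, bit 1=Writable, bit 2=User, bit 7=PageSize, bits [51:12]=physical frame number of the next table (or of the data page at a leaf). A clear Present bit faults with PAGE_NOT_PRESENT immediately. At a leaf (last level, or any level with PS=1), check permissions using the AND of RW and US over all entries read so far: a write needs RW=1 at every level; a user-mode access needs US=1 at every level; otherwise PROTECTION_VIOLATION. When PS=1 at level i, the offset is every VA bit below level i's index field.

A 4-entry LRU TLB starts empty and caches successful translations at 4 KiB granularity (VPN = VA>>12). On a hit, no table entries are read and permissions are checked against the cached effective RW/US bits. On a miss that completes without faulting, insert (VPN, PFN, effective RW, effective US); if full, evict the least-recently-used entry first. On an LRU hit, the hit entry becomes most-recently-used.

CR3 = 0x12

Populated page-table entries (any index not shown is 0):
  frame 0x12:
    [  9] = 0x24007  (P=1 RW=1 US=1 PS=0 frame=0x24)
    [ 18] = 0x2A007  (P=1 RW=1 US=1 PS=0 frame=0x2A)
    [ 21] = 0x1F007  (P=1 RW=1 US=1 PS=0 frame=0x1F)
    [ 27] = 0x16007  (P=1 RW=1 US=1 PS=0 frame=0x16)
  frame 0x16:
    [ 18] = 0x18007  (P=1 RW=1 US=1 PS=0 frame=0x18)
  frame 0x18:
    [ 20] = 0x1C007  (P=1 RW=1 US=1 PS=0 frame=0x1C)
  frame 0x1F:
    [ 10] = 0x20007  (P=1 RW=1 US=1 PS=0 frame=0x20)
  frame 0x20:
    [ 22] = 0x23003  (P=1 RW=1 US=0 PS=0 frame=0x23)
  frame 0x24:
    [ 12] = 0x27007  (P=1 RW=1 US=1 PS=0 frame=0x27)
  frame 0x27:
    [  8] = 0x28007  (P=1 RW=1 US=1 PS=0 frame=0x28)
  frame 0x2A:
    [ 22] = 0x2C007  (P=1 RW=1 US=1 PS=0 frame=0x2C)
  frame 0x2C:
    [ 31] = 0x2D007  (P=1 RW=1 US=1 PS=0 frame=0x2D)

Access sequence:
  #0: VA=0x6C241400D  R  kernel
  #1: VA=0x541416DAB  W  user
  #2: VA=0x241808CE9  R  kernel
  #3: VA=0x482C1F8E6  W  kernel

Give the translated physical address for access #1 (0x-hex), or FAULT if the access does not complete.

Per-access translation:
#0 VA=0x6C241400D (r,kernel):
  lvl0: tbl 0x12, slot 27 ⇒ 0x16007 (P1/RW1/US1/PS0)
  lvl1: tbl 0x16, slot 18 ⇒ 0x18007 (P1/RW1/US1/PS0)
  lvl2: tbl 0x18, slot 20 ⇒ 0x1C007 (P1/RW1/US1/PS0)
  ⇒ phys 0x1C00D  [3 reads]
#1 VA=0x541416DAB (w,user):
  lvl0: tbl 0x12, slot 21 ⇒ 0x1F007 (P1/RW1/US1/PS0)
  lvl1: tbl 0x1F, slot 10 ⇒ 0x20007 (P1/RW1/US1/PS0)
  lvl2: tbl 0x20, slot 22 ⇒ 0x23003 (P1/RW1/US0/PS0)
  ✗ PROTECTION_VIOLATION  [3 reads]
#2 VA=0x241808CE9 (r,kernel):
  lvl0: tbl 0x12, slot 9 ⇒ 0x24007 (P1/RW1/US1/PS0)
  lvl1: tbl 0x24, slot 12 ⇒ 0x27007 (P1/RW1/US1/PS0)
  lvl2: tbl 0x27, slot 8 ⇒ 0x28007 (P1/RW1/US1/PS0)
  ⇒ phys 0x28CE9  [3 reads]
#3 VA=0x482C1F8E6 (w,kernel):
  lvl0: tbl 0x12, slot 18 ⇒ 0x2A007 (P1/RW1/US1/PS0)
  lvl1: tbl 0x2A, slot 22 ⇒ 0x2C007 (P1/RW1/US1/PS0)
  lvl2: tbl 0x2C, slot 31 ⇒ 0x2D007 (P1/RW1/US1/PS0)
  ⇒ phys 0x2D8E6  [3 reads]

Access #1 PA: FAULT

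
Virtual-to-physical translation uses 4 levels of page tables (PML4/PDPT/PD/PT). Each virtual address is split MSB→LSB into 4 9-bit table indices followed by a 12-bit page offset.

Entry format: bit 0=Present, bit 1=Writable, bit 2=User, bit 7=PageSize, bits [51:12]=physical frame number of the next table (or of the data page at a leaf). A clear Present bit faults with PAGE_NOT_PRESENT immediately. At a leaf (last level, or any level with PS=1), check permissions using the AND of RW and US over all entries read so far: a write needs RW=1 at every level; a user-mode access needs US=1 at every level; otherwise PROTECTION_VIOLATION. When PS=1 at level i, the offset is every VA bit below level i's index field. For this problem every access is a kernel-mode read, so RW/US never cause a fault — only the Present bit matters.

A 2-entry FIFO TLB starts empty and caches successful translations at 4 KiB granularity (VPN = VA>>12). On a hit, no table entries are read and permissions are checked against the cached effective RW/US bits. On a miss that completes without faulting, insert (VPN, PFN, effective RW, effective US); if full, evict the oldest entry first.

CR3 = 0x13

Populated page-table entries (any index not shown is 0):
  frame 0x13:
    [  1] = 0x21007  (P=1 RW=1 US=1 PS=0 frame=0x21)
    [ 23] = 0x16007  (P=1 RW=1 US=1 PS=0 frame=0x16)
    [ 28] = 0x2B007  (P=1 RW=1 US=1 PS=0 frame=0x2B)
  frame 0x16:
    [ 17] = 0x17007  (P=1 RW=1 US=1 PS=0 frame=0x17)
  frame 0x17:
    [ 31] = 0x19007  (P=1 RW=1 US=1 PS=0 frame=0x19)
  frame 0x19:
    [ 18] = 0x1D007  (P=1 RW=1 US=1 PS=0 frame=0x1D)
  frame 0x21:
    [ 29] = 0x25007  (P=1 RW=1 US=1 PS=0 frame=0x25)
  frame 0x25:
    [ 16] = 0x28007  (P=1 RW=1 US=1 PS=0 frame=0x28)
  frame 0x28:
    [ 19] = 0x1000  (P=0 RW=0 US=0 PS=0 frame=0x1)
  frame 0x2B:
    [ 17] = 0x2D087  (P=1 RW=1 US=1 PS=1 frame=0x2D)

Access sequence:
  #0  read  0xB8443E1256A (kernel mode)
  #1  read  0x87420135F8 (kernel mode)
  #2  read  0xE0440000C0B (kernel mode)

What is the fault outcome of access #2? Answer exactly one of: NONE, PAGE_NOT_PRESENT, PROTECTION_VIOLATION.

Walk each access:
#0 VA=0xB8443E1256A (r,kernel):
  L0 @0x13[23] → 0x16007  P=1,RW=1,US=1,PS=0
  L1 @0x16[17] → 0x17007  P=1,RW=1,US=1,PS=0
  L2 @0x17[31] → 0x19007  P=1,RW=1,US=1,PS=0
  L3 @0x19[18] → 0x1D007  P=1,RW=1,US=1,PS=0
  ⇒ phys 0x1D56A  [4 reads]
#1 VA=0x87420135F8 (r,kernel):
  L0 @0x13[1] → 0x21007  P=1,RW=1,US=1,PS=0
  L1 @0x21[29] → 0x25007  P=1,RW=1,US=1,PS=0
  L2 @0x25[16] → 0x28007  P=1,RW=1,US=1,PS=0
  L3 @0x28[19] → 0x1000  P=0,RW=0,US=0,PS=0
  ✗ PAGE_NOT_PRESENT  [4 reads]
#2 VA=0xE0440000C0B (r,kernel):
  L0 @0x13[28] → 0x2B007  P=1,RW=1,US=1,PS=0
  L1 @0x2B[17] → 0x2D087  P=1,RW=1,US=1,PS=1
  ⇒ phys 0x2DC0B (huge @L1)  [2 reads]

Access #2 fault: NONE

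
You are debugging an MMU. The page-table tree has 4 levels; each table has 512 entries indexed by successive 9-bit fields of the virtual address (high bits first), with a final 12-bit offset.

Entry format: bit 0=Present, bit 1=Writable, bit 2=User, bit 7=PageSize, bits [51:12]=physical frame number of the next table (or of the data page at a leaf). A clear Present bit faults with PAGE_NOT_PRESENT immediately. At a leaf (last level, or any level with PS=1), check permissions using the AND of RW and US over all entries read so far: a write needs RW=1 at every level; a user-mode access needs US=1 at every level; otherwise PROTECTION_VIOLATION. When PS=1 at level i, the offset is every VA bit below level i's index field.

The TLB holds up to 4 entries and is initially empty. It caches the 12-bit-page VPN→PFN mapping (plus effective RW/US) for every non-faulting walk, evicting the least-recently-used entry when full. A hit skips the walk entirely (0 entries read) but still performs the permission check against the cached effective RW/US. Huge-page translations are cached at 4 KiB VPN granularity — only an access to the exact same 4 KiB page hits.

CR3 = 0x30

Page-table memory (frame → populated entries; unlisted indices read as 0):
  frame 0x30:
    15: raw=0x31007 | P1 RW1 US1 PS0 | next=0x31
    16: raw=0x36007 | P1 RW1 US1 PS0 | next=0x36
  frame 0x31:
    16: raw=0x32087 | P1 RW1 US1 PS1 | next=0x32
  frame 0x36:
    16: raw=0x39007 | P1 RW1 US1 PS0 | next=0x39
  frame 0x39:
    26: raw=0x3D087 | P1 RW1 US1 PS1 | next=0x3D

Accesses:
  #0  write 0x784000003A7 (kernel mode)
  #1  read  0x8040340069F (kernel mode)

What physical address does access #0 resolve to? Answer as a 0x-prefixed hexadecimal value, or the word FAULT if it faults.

Trace:
#0 VA=0x784000003A7 (w,kernel):
  lvl0: tbl 0x30, slot 15 ⇒ 0x31007 (P1/RW1/US1/PS0)
  lvl1: tbl 0x31, slot 16 ⇒ 0x32087 (P1/RW1/US1/PS1)
  → PA=0x323A7 (huge @L1)  (2 entries read)
#1 VA=0x8040340069F (r,kernel):
  lvl0: tbl 0x30, slot 16 ⇒ 0x36007 (P1/RW1/US1/PS0)
  lvl1: tbl 0x36, slot 16 ⇒ 0x39007 (P1/RW1/US1/PS0)
  lvl2: tbl 0x39, slot 26 ⇒ 0x3D087 (P1/RW1/US1/PS1)
  → PA=0x3D69F (huge @L2)  (3 entries read)

Access #0 PA: 0x323A7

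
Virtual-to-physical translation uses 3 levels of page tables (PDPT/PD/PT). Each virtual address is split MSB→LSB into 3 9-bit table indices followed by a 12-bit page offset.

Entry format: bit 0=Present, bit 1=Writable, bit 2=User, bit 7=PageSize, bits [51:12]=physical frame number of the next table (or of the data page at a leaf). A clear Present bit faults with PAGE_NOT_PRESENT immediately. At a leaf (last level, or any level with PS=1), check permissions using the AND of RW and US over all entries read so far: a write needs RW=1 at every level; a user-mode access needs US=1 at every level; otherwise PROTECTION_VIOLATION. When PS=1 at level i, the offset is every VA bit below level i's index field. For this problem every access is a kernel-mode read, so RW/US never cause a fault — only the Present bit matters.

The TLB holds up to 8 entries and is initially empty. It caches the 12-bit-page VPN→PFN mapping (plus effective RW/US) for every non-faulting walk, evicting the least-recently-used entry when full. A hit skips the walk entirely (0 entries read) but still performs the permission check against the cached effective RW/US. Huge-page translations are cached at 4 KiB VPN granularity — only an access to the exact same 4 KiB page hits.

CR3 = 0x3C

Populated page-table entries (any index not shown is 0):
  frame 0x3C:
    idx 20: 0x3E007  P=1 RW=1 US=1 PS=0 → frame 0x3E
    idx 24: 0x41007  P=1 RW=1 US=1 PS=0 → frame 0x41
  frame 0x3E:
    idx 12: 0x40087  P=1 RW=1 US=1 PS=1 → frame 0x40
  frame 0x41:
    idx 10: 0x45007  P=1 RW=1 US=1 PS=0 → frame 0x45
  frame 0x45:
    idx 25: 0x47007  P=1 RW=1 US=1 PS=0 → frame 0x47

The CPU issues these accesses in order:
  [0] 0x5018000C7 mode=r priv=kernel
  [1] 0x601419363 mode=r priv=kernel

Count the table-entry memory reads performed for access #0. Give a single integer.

Walk each access:
#0 VA=0x5018000C7 (r,kernel):
  L0: frame=0x3C idx=20 entry=0x3E007 [P=1 RW=1 US=1 PS=0]
  L1: frame=0x3E idx=12 entry=0x40087 [P=1 RW=1 US=1 PS=1]
  → PA=0x400C7 (huge @L1)  (2 entries read)
#1 VA=0x601419363 (r,kernel):
  L0: frame=0x3C idx=24 entry=0x41007 [P=1 RW=1 US=1 PS=0]
  L1: frame=0x41 idx=10 entry=0x45007 [P=1 RW=1 US=1 PS=0]
  L2: frame=0x45 idx=25 entry=0x47007 [P=1 RW=1 US=1 PS=0]
  → PA=0x47363  (3 entries read)

Entries read for #0: 2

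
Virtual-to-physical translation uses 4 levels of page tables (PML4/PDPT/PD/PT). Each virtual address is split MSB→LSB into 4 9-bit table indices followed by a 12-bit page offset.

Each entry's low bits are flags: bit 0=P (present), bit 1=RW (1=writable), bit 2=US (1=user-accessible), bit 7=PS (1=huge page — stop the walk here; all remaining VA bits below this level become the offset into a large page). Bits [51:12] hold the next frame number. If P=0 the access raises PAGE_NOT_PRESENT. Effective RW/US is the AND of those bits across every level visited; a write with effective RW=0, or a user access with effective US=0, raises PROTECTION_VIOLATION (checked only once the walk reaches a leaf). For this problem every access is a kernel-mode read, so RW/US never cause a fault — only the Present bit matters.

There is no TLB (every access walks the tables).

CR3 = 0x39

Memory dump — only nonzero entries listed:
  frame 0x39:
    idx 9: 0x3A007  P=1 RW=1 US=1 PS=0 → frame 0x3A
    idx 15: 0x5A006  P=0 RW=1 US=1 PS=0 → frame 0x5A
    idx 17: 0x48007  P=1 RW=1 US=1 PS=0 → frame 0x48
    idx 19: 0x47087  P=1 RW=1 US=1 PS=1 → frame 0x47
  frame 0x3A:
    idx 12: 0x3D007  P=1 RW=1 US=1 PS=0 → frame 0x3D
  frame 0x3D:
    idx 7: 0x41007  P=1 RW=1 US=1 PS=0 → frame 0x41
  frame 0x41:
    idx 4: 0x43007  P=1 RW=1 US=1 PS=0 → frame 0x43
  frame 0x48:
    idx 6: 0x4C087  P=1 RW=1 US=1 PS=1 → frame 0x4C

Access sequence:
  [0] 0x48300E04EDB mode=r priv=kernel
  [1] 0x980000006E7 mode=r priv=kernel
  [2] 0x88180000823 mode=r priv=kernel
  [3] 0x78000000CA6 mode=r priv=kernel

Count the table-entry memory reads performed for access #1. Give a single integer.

Walk each access:
#0 VA=0x48300E04EDB (r,kernel):
  [0] read 0x39 idx=9: raw=0x3A007 flags P=1 W=1 U=1 S=0
  [1] read 0x3A idx=12: raw=0x3D007 flags P=1 W=1 U=1 S=0
  [2] read 0x3D idx=7: raw=0x41007 flags P=1 W=1 U=1 S=0
  [3] read 0x41 idx=4: raw=0x43007 flags P=1 W=1 U=1 S=0
  ✓ 0x43EDB  — 4 lookups
#1 VA=0x980000006E7 (r,kernel):
  [0] read 0x39 idx=19: raw=0x47087 flags P=1 W=1 U=1 S=1
  ✓ 0x476E7 (huge @L0)  — 1 lookups
#2 VA=0x88180000823 (r,kernel):
  [0] read 0x39 idx=17: raw=0x48007 flags P=1 W=1 U=1 S=0
  [1] read 0x48 idx=6: raw=0x4C087 flags P=1 W=1 U=1 S=1
  ✓ 0x4C823 (huge @L1)  — 2 lookups
#3 VA=0x78000000CA6 (r,kernel):
  [0] read 0x39 idx=15: raw=0x5A006 flags P=0 W=1 U=1 S=0
  → PAGE_NOT_PRESENT  (1 entries read)

Entries read for #1: 1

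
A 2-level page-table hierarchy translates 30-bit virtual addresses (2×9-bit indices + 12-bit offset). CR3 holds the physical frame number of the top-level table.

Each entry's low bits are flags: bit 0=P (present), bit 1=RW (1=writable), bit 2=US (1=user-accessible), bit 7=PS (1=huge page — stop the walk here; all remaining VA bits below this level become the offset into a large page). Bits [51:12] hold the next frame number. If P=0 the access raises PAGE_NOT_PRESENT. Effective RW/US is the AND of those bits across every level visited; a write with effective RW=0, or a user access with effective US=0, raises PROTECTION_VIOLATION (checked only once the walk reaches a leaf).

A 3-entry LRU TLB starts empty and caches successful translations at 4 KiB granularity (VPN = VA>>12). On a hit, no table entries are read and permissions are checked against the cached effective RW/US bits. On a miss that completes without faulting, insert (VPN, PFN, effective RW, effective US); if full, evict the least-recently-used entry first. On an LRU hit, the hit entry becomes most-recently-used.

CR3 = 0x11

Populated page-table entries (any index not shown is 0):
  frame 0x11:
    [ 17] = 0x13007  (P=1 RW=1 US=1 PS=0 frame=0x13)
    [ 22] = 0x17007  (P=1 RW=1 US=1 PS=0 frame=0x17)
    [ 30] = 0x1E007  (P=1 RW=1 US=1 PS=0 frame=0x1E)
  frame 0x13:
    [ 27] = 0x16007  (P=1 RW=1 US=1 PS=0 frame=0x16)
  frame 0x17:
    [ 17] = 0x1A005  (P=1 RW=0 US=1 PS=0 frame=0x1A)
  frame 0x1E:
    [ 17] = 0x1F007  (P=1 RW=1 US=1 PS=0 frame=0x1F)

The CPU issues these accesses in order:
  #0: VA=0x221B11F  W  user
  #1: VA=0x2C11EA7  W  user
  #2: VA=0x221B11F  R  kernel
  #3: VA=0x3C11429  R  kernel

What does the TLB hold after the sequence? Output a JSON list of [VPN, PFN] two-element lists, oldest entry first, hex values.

Trace:
#0 VA=0x221B11F (w,user):
  [0] read 0x11 idx=17: raw=0x13007 flags P=1 W=1 U=1 S=0
  [1] read 0x13 idx=27: raw=0x16007 flags P=1 W=1 U=1 S=0
  → PA=0x1611F  (2 entries read)
#1 VA=0x2C11EA7 (w,user):
  [0] read 0x11 idx=22: raw=0x17007 flags P=1 W=1 U=1 S=0
  [1] read 0x17 idx=17: raw=0x1A005 flags P=1 W=0 U=1 S=0
  ✗ PROTECTION_VIOLATION  [2 reads]
#2 VA=0x221B11F (r,kernel):
  TLB hit vpn=0x221B → PA=0x1611F
#3 VA=0x3C11429 (r,kernel):
  [0] read 0x11 idx=30: raw=0x1E007 flags P=1 W=1 U=1 S=0
  [1] read 0x1E idx=17: raw=0x1F007 flags P=1 W=1 U=1 S=0
  → PA=0x1F429  (2 entries read)

TLB: [["0x221B", "0x16"], ["0x3C11", "0x1F"]]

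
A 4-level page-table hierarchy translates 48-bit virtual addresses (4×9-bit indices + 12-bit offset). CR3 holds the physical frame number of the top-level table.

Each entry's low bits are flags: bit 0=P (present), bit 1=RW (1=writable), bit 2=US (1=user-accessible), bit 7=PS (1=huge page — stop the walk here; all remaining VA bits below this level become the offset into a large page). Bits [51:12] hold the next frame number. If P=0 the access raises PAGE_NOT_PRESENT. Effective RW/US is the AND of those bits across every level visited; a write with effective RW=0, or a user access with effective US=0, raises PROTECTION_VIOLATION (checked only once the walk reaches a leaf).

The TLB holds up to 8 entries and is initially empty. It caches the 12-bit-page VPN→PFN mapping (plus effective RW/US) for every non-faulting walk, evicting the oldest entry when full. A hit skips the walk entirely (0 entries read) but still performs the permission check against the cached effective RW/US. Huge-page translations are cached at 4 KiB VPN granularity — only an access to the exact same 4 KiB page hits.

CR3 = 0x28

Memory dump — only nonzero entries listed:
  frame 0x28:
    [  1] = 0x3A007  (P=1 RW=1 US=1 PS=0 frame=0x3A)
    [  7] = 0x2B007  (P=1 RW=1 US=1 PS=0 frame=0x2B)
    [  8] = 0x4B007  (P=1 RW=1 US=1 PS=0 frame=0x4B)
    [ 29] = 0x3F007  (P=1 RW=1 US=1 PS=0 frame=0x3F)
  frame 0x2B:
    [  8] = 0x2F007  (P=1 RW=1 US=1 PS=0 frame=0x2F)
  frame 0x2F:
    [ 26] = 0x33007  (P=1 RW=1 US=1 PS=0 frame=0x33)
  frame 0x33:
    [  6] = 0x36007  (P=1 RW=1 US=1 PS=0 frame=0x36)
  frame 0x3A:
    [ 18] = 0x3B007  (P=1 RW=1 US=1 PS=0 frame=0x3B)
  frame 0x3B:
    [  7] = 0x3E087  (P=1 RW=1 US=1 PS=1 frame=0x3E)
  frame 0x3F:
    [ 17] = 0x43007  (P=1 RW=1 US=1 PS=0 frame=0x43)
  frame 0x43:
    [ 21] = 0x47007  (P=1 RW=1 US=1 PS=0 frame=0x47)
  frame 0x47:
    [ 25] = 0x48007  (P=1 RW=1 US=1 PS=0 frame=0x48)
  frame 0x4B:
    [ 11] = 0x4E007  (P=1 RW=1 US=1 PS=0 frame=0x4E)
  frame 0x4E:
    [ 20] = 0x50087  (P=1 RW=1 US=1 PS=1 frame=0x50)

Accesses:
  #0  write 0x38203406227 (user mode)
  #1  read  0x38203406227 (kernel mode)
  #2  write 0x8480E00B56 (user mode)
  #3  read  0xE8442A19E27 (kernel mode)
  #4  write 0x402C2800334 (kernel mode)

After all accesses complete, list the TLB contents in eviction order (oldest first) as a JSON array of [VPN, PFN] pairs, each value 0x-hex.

Per-access translation:
#0 VA=0x38203406227 (w,user):
  [0] read 0x28 idx=7: raw=0x2B007 flags P=1 W=1 U=1 S=0
  [1] read 0x2B idx=8: raw=0x2F007 flags P=1 W=1 U=1 S=0
  [2] read 0x2F idx=26: raw=0x33007 flags P=1 W=1 U=1 S=0
  [3] read 0x33 idx=6: raw=0x36007 flags P=1 W=1 U=1 S=0
  ⇒ phys 0x36227  [4 reads]
#1 VA=0x38203406227 (r,kernel):
  TLB hit vpn=0x38203406 → PA=0x36227
#2 VA=0x8480E00B56 (w,user):
  [0] read 0x28 idx=1: raw=0x3A007 flags P=1 W=1 U=1 S=0
  [1] read 0x3A idx=18: raw=0x3B007 flags P=1 W=1 U=1 S=0
  [2] read 0x3B idx=7: raw=0x3E087 flags P=1 W=1 U=1 S=1
  ⇒ phys 0x3EB56 (huge @L2)  [3 reads]
#3 VA=0xE8442A19E27 (r,kernel):
  [0] read 0x28 idx=29: raw=0x3F007 flags P=1 W=1 U=1 S=0
  [1] read 0x3F idx=17: raw=0x43007 flags P=1 W=1 U=1 S=0
  [2] read 0x43 idx=21: raw=0x47007 flags P=1 W=1 U=1 S=0
  [3] read 0x47 idx=25: raw=0x48007 flags P=1 W=1 U=1 S=0
  ⇒ phys 0x48E27  [4 reads]
#4 VA=0x402C2800334 (w,kernel):
  [0] read 0x28 idx=8: raw=0x4B007 flags P=1 W=1 U=1 S=0
  [1] read 0x4B idx=11: raw=0x4E007 flags P=1 W=1 U=1 S=0
  [2] read 0x4E idx=20: raw=0x50087 flags P=1 W=1 U=1 S=1
  ⇒ phys 0x50334 (huge @L2)  [3 reads]

TLB: [["0x38203406", "0x36"], ["0x8480E00", "0x3E"], ["0xE8442A19", "0x48"], ["0x402C2800", "0x50"]]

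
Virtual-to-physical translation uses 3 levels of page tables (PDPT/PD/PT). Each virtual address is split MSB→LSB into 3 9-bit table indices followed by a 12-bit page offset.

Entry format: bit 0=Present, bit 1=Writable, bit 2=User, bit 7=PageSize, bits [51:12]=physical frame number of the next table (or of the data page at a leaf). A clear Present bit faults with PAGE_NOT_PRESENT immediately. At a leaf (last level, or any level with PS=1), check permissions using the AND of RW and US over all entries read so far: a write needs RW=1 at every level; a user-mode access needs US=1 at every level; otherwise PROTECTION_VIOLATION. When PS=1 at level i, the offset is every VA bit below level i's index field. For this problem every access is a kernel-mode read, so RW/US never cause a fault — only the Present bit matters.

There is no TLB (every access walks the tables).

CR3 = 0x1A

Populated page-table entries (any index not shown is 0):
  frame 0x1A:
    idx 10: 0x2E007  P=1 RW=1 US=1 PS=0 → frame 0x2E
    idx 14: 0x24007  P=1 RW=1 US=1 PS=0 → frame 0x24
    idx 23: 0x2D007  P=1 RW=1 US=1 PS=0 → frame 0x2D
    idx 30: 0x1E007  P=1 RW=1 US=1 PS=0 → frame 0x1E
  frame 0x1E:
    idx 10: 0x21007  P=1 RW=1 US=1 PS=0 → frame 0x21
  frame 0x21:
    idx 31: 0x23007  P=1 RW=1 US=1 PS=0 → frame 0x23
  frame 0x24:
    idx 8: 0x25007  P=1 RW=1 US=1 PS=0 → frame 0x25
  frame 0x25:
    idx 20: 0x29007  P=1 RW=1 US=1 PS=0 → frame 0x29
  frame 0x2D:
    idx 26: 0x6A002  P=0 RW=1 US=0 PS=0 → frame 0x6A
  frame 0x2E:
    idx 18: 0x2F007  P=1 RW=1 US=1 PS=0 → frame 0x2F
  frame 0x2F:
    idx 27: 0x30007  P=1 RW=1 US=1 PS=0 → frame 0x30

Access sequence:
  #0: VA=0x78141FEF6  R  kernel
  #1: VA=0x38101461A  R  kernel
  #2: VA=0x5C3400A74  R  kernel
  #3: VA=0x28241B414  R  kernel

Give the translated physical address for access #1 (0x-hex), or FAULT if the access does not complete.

Per-access translation:
#0 VA=0x78141FEF6 (r,kernel):
  L0 @0x1A[30] → 0x1E007  P=1,RW=1,US=1,PS=0
  L1 @0x1E[10] → 0x21007  P=1,RW=1,US=1,PS=0
  L2 @0x21[31] → 0x23007  P=1,RW=1,US=1,PS=0
  ✓ 0x23EF6  — 3 lookups
#1 VA=0x38101461A (r,kernel):
  L0 @0x1A[14] → 0x24007  P=1,RW=1,US=1,PS=0
  L1 @0x24[8] → 0x25007  P=1,RW=1,US=1,PS=0
  L2 @0x25[20] → 0x29007  P=1,RW=1,US=1,PS=0
  ✓ 0x2961A  — 3 lookups
#2 VA=0x5C3400A74 (r,kernel):
  L0 @0x1A[23] → 0x2D007  P=1,RW=1,US=1,PS=0
  L1 @0x2D[26] → 0x6A002  P=0,RW=1,US=0,PS=0
  ⇒ fault: PAGE_NOT_PRESENT  — 2 lookups
#3 VA=0x28241B414 (r,kernel):
  L0 @0x1A[10] → 0x2E007  P=1,RW=1,US=1,PS=0
  L1 @0x2E[18] → 0x2F007  P=1,RW=1,US=1,PS=0
  L2 @0x2F[27] → 0x30007  P=1,RW=1,US=1,PS=0
  ✓ 0x30414  — 3 lookups

Access #1 PA: 0x2961A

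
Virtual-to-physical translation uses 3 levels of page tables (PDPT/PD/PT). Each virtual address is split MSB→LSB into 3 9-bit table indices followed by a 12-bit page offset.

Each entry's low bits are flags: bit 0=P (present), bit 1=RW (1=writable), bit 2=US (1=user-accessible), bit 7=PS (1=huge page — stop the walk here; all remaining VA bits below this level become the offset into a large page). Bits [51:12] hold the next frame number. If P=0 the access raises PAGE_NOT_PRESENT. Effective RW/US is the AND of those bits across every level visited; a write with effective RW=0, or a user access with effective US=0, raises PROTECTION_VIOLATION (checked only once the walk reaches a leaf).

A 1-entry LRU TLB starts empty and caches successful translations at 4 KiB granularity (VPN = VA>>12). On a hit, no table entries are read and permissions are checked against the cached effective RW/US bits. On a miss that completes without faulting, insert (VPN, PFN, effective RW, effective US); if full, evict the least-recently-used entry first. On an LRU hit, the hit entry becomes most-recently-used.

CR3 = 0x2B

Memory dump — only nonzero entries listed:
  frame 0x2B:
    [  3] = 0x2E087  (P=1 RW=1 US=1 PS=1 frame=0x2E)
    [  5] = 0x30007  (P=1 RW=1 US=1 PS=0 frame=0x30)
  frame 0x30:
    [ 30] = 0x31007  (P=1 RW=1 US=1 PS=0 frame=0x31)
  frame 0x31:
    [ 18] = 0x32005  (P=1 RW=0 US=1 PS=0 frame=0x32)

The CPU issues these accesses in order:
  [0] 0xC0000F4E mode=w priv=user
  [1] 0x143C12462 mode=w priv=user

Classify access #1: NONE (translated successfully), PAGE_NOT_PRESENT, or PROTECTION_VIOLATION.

Per-access translation:
#0 VA=0xC0000F4E (w,user):
  [0] read 0x2B idx=3: raw=0x2E087 flags P=1 W=1 U=1 S=1
  ⇒ phys 0x2EF4E (huge @L0)  [1 reads]
#1 VA=0x143C12462 (w,user):
  [0] read 0x2B idx=5: raw=0x30007 flags P=1 W=1 U=1 S=0
  [1] read 0x30 idx=30: raw=0x31007 flags P=1 W=1 U=1 S=0
  [2] read 0x31 idx=18: raw=0x32005 flags P=1 W=0 U=1 S=0
  ✗ PROTECTION_VIOLATION  [3 reads]

Access #1 fault: PROTECTION_VIOLATION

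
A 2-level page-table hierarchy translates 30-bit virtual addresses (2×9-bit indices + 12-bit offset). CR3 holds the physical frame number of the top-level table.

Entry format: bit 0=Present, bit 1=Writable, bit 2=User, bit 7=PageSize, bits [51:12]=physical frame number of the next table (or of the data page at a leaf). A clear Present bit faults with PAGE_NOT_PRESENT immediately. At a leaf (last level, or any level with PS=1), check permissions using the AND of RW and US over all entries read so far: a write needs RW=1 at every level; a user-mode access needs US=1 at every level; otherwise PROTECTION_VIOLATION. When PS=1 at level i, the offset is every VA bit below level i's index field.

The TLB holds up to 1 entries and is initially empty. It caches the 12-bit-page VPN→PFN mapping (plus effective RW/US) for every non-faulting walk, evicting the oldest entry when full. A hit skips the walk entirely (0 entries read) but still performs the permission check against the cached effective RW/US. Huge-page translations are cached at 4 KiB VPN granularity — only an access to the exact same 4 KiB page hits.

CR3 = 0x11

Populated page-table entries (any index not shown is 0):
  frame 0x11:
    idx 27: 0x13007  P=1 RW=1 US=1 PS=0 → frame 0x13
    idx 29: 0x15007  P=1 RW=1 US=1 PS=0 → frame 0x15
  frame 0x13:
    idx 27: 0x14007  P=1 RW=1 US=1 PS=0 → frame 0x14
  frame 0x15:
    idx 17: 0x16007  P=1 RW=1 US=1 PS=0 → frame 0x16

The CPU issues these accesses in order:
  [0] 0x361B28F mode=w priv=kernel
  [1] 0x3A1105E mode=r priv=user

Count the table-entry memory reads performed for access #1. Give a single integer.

Walk each access:
#0 VA=0x361B28F (w,kernel):
  L0: frame=0x11 idx=27 entry=0x13007 [P=1 RW=1 US=1 PS=0]
  L1: frame=0x13 idx=27 entry=0x14007 [P=1 RW=1 US=1 PS=0]
  ⇒ phys 0x1428F  [2 reads]
#1 VA=0x3A1105E (r,user):
  L0: frame=0x11 idx=29 entry=0x15007 [P=1 RW=1 US=1 PS=0]
  L1: frame=0x15 idx=17 entry=0x16007 [P=1 RW=1 US=1 PS=0]
  ⇒ phys 0x1605E  [2 reads]

Entries read for #1: 2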